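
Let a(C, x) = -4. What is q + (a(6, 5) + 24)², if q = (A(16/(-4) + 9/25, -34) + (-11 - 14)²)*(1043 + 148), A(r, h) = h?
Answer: 704281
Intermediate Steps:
q = 703881 (q = (-34 + (-11 - 14)²)*(1043 + 148) = (-34 + (-25)²)*1191 = (-34 + 625)*1191 = 591*1191 = 703881)
q + (a(6, 5) + 24)² = 703881 + (-4 + 24)² = 703881 + 20² = 703881 + 400 = 704281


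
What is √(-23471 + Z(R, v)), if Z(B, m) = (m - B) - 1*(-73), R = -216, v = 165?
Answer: I*√23017 ≈ 151.71*I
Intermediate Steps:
Z(B, m) = 73 + m - B (Z(B, m) = (m - B) + 73 = 73 + m - B)
√(-23471 + Z(R, v)) = √(-23471 + (73 + 165 - 1*(-216))) = √(-23471 + (73 + 165 + 216)) = √(-23471 + 454) = √(-23017) = I*√23017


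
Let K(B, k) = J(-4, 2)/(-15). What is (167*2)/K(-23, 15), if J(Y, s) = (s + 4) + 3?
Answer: -1670/3 ≈ -556.67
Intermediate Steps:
J(Y, s) = 7 + s (J(Y, s) = (4 + s) + 3 = 7 + s)
K(B, k) = -3/5 (K(B, k) = (7 + 2)/(-15) = 9*(-1/15) = -3/5)
(167*2)/K(-23, 15) = (167*2)/(-3/5) = 334*(-5/3) = -1670/3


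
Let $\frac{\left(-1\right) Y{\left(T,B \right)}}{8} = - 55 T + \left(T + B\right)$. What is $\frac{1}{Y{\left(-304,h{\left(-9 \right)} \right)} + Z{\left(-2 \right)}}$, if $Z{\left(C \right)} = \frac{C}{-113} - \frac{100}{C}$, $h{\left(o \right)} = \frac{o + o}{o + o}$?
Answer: $- \frac{113}{14835316} \approx -7.617 \cdot 10^{-6}$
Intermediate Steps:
$h{\left(o \right)} = 1$ ($h{\left(o \right)} = \frac{2 o}{2 o} = 2 o \frac{1}{2 o} = 1$)
$Y{\left(T,B \right)} = - 8 B + 432 T$ ($Y{\left(T,B \right)} = - 8 \left(- 55 T + \left(T + B\right)\right) = - 8 \left(- 55 T + \left(B + T\right)\right) = - 8 \left(B - 54 T\right) = - 8 B + 432 T$)
$Z{\left(C \right)} = - \frac{100}{C} - \frac{C}{113}$ ($Z{\left(C \right)} = C \left(- \frac{1}{113}\right) - \frac{100}{C} = - \frac{C}{113} - \frac{100}{C} = - \frac{100}{C} - \frac{C}{113}$)
$\frac{1}{Y{\left(-304,h{\left(-9 \right)} \right)} + Z{\left(-2 \right)}} = \frac{1}{\left(\left(-8\right) 1 + 432 \left(-304\right)\right) - \left(- \frac{2}{113} + \frac{100}{-2}\right)} = \frac{1}{\left(-8 - 131328\right) + \left(\left(-100\right) \left(- \frac{1}{2}\right) + \frac{2}{113}\right)} = \frac{1}{-131336 + \left(50 + \frac{2}{113}\right)} = \frac{1}{-131336 + \frac{5652}{113}} = \frac{1}{- \frac{14835316}{113}} = - \frac{113}{14835316}$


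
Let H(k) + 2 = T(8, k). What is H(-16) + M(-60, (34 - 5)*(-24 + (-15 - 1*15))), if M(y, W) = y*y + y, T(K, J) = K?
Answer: 3546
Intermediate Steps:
M(y, W) = y + y**2 (M(y, W) = y**2 + y = y + y**2)
H(k) = 6 (H(k) = -2 + 8 = 6)
H(-16) + M(-60, (34 - 5)*(-24 + (-15 - 1*15))) = 6 - 60*(1 - 60) = 6 - 60*(-59) = 6 + 3540 = 3546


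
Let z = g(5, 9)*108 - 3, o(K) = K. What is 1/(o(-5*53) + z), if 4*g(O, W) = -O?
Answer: -1/403 ≈ -0.0024814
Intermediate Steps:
g(O, W) = -O/4 (g(O, W) = (-O)/4 = -O/4)
z = -138 (z = -¼*5*108 - 3 = -5/4*108 - 3 = -135 - 3 = -138)
1/(o(-5*53) + z) = 1/(-5*53 - 138) = 1/(-265 - 138) = 1/(-403) = -1/403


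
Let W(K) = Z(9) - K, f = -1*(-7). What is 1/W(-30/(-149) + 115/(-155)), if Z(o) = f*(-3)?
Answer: -4619/94502 ≈ -0.048877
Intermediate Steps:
f = 7
Z(o) = -21 (Z(o) = 7*(-3) = -21)
W(K) = -21 - K
1/W(-30/(-149) + 115/(-155)) = 1/(-21 - (-30/(-149) + 115/(-155))) = 1/(-21 - (-30*(-1/149) + 115*(-1/155))) = 1/(-21 - (30/149 - 23/31)) = 1/(-21 - 1*(-2497/4619)) = 1/(-21 + 2497/4619) = 1/(-94502/4619) = -4619/94502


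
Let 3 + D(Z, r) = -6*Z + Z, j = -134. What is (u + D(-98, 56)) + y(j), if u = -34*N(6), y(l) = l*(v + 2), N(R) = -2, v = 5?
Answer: -383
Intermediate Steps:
D(Z, r) = -3 - 5*Z (D(Z, r) = -3 + (-6*Z + Z) = -3 - 5*Z)
y(l) = 7*l (y(l) = l*(5 + 2) = l*7 = 7*l)
u = 68 (u = -34*(-2) = 68)
(u + D(-98, 56)) + y(j) = (68 + (-3 - 5*(-98))) + 7*(-134) = (68 + (-3 + 490)) - 938 = (68 + 487) - 938 = 555 - 938 = -383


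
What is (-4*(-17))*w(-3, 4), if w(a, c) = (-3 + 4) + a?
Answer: -136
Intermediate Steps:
w(a, c) = 1 + a
(-4*(-17))*w(-3, 4) = (-4*(-17))*(1 - 3) = 68*(-2) = -136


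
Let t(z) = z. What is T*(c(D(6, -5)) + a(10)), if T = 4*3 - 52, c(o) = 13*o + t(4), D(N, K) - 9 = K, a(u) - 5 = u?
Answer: -2840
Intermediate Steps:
a(u) = 5 + u
D(N, K) = 9 + K
c(o) = 4 + 13*o (c(o) = 13*o + 4 = 4 + 13*o)
T = -40 (T = 12 - 52 = -40)
T*(c(D(6, -5)) + a(10)) = -40*((4 + 13*(9 - 5)) + (5 + 10)) = -40*((4 + 13*4) + 15) = -40*((4 + 52) + 15) = -40*(56 + 15) = -40*71 = -2840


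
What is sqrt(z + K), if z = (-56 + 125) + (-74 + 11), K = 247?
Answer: sqrt(253) ≈ 15.906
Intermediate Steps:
z = 6 (z = 69 - 63 = 6)
sqrt(z + K) = sqrt(6 + 247) = sqrt(253)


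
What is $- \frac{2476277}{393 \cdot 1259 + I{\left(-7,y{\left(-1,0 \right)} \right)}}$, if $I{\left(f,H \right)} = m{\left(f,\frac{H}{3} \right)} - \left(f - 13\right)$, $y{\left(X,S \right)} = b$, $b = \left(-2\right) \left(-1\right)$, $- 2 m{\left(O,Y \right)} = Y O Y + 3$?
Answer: $- \frac{44572986}{8906527} \approx -5.0045$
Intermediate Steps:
$m{\left(O,Y \right)} = - \frac{3}{2} - \frac{O Y^{2}}{2}$ ($m{\left(O,Y \right)} = - \frac{Y O Y + 3}{2} = - \frac{O Y Y + 3}{2} = - \frac{O Y^{2} + 3}{2} = - \frac{3 + O Y^{2}}{2} = - \frac{3}{2} - \frac{O Y^{2}}{2}$)
$b = 2$
$y{\left(X,S \right)} = 2$
$I{\left(f,H \right)} = \frac{23}{2} - f - \frac{f H^{2}}{18}$ ($I{\left(f,H \right)} = \left(- \frac{3}{2} - \frac{f \left(\frac{H}{3}\right)^{2}}{2}\right) - \left(f - 13\right) = \left(- \frac{3}{2} - \frac{f \left(H \frac{1}{3}\right)^{2}}{2}\right) - \left(-13 + f\right) = \left(- \frac{3}{2} - \frac{f \left(\frac{H}{3}\right)^{2}}{2}\right) - \left(-13 + f\right) = \left(- \frac{3}{2} - \frac{f \frac{H^{2}}{9}}{2}\right) - \left(-13 + f\right) = \left(- \frac{3}{2} - \frac{f H^{2}}{18}\right) - \left(-13 + f\right) = \frac{23}{2} - f - \frac{f H^{2}}{18}$)
$- \frac{2476277}{393 \cdot 1259 + I{\left(-7,y{\left(-1,0 \right)} \right)}} = - \frac{2476277}{393 \cdot 1259 - \left(- \frac{37}{2} - \frac{14}{9}\right)} = - \frac{2476277}{494787 + \left(\frac{23}{2} + 7 - \left(- \frac{7}{18}\right) 4\right)} = - \frac{2476277}{494787 + \left(\frac{23}{2} + 7 + \frac{14}{9}\right)} = - \frac{2476277}{494787 + \frac{361}{18}} = - \frac{2476277}{\frac{8906527}{18}} = \left(-2476277\right) \frac{18}{8906527} = - \frac{44572986}{8906527}$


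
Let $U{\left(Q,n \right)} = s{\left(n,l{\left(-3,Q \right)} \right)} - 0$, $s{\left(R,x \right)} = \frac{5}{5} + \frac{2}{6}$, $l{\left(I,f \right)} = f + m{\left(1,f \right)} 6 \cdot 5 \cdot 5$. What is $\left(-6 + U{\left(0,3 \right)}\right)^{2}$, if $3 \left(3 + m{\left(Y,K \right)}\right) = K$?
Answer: $\frac{196}{9} \approx 21.778$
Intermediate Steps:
$m{\left(Y,K \right)} = -3 + \frac{K}{3}$
$l{\left(I,f \right)} = -450 + 51 f$ ($l{\left(I,f \right)} = f + \left(-3 + \frac{f}{3}\right) 6 \cdot 5 \cdot 5 = f + \left(-3 + \frac{f}{3}\right) 30 \cdot 5 = f + \left(-3 + \frac{f}{3}\right) 150 = f + \left(-450 + 50 f\right) = -450 + 51 f$)
$s{\left(R,x \right)} = \frac{4}{3}$ ($s{\left(R,x \right)} = 5 \cdot \frac{1}{5} + 2 \cdot \frac{1}{6} = 1 + \frac{1}{3} = \frac{4}{3}$)
$U{\left(Q,n \right)} = \frac{4}{3}$ ($U{\left(Q,n \right)} = \frac{4}{3} - 0 = \frac{4}{3} + 0 = \frac{4}{3}$)
$\left(-6 + U{\left(0,3 \right)}\right)^{2} = \left(-6 + \frac{4}{3}\right)^{2} = \left(- \frac{14}{3}\right)^{2} = \frac{196}{9}$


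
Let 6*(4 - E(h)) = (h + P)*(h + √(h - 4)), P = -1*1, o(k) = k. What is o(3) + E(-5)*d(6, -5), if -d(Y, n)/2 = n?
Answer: -7 + 30*I ≈ -7.0 + 30.0*I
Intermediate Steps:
d(Y, n) = -2*n
P = -1
E(h) = 4 - (-1 + h)*(h + √(-4 + h))/6 (E(h) = 4 - (h - 1)*(h + √(h - 4))/6 = 4 - (-1 + h)*(h + √(-4 + h))/6)
o(3) + E(-5)*d(6, -5) = 3 + (4 - ⅙*(-5)² + (⅙)*(-5) + √(-4 - 5)/6 - ⅙*(-5)*√(-4 - 5))*(-2*(-5)) = 3 + (4 - ⅙*25 - ⅚ + √(-9)/6 - ⅙*(-5)*√(-9))*10 = 3 + (4 - 25/6 - ⅚ + (3*I)/6 - ⅙*(-5)*3*I)*10 = 3 + (4 - 25/6 - ⅚ + I/2 + 5*I/2)*10 = 3 + (-1 + 3*I)*10 = 3 + (-10 + 30*I) = -7 + 30*I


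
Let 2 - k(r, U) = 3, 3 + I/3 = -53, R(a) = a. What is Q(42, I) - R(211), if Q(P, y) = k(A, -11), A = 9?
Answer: -212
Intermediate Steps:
I = -168 (I = -9 + 3*(-53) = -9 - 159 = -168)
k(r, U) = -1 (k(r, U) = 2 - 1*3 = 2 - 3 = -1)
Q(P, y) = -1
Q(42, I) - R(211) = -1 - 1*211 = -1 - 211 = -212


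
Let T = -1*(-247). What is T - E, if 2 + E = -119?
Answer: 368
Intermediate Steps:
E = -121 (E = -2 - 119 = -121)
T = 247
T - E = 247 - 1*(-121) = 247 + 121 = 368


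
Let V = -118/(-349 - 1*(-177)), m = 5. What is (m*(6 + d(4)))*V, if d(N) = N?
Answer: 1475/43 ≈ 34.302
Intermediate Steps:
V = 59/86 (V = -118/(-349 + 177) = -118/(-172) = -118*(-1/172) = 59/86 ≈ 0.68605)
(m*(6 + d(4)))*V = (5*(6 + 4))*(59/86) = (5*10)*(59/86) = 50*(59/86) = 1475/43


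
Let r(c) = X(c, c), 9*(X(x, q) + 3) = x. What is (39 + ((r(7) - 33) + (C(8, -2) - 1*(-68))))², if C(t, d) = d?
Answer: 394384/81 ≈ 4868.9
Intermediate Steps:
X(x, q) = -3 + x/9
r(c) = -3 + c/9
(39 + ((r(7) - 33) + (C(8, -2) - 1*(-68))))² = (39 + (((-3 + (⅑)*7) - 33) + (-2 - 1*(-68))))² = (39 + (((-3 + 7/9) - 33) + (-2 + 68)))² = (39 + ((-20/9 - 33) + 66))² = (39 + (-317/9 + 66))² = (39 + 277/9)² = (628/9)² = 394384/81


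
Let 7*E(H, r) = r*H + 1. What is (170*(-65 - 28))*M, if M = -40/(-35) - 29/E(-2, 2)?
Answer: -7615150/7 ≈ -1.0879e+6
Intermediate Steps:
E(H, r) = 1/7 + H*r/7 (E(H, r) = (r*H + 1)/7 = (H*r + 1)/7 = (1 + H*r)/7 = 1/7 + H*r/7)
M = 1445/21 (M = -40/(-35) - 29/(1/7 + (1/7)*(-2)*2) = -40*(-1/35) - 29/(1/7 - 4/7) = 8/7 - 29/(-3/7) = 8/7 - 29*(-7/3) = 8/7 + 203/3 = 1445/21 ≈ 68.810)
(170*(-65 - 28))*M = (170*(-65 - 28))*(1445/21) = (170*(-93))*(1445/21) = -15810*1445/21 = -7615150/7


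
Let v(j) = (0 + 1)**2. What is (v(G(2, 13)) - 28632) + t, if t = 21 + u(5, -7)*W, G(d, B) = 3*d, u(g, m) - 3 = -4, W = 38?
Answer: -28648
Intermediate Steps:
u(g, m) = -1 (u(g, m) = 3 - 4 = -1)
t = -17 (t = 21 - 1*38 = 21 - 38 = -17)
v(j) = 1 (v(j) = 1**2 = 1)
(v(G(2, 13)) - 28632) + t = (1 - 28632) - 17 = -28631 - 17 = -28648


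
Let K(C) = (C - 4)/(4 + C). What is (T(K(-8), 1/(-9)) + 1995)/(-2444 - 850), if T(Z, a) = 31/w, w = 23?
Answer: -22958/37881 ≈ -0.60606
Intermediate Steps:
K(C) = (-4 + C)/(4 + C)
T(Z, a) = 31/23
(T(K(-8), 1/(-9)) + 1995)/(-2444 - 850) = (31/23 + 1995)/(-2444 - 850) = (45916/23)/(-3294) = (45916/23)*(-1/3294) = -22958/37881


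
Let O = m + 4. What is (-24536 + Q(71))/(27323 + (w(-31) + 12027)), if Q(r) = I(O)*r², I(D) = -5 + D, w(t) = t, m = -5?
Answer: -7826/5617 ≈ -1.3933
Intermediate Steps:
O = -1 (O = -5 + 4 = -1)
Q(r) = -6*r² (Q(r) = (-5 - 1)*r² = -6*r²)
(-24536 + Q(71))/(27323 + (w(-31) + 12027)) = (-24536 - 6*71²)/(27323 + (-31 + 12027)) = (-24536 - 6*5041)/(27323 + 11996) = (-24536 - 30246)/39319 = -54782*1/39319 = -7826/5617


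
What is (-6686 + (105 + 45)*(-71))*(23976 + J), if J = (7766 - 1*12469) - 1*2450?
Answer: -291643528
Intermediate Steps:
J = -7153 (J = (7766 - 12469) - 2450 = -4703 - 2450 = -7153)
(-6686 + (105 + 45)*(-71))*(23976 + J) = (-6686 + (105 + 45)*(-71))*(23976 - 7153) = (-6686 + 150*(-71))*16823 = (-6686 - 10650)*16823 = -17336*16823 = -291643528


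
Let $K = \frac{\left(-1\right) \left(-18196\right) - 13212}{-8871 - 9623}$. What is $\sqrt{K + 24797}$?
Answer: $\frac{9 \sqrt{534213721}}{1321} \approx 157.47$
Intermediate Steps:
$K = - \frac{356}{1321}$ ($K = \frac{18196 - 13212}{-18494} = 4984 \left(- \frac{1}{18494}\right) = - \frac{356}{1321} \approx -0.26949$)
$\sqrt{K + 24797} = \sqrt{- \frac{356}{1321} + 24797} = \sqrt{\frac{32756481}{1321}} = \frac{9 \sqrt{534213721}}{1321}$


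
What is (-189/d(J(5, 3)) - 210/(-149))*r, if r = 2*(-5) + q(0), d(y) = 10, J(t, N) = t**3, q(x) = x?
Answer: 26061/149 ≈ 174.91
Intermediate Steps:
r = -10 (r = 2*(-5) + 0 = -10 + 0 = -10)
(-189/d(J(5, 3)) - 210/(-149))*r = (-189/10 - 210/(-149))*(-10) = (-189*1/10 - 210*(-1/149))*(-10) = (-189/10 + 210/149)*(-10) = -26061/1490*(-10) = 26061/149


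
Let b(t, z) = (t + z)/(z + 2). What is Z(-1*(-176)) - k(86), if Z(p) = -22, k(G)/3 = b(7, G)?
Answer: -2215/88 ≈ -25.170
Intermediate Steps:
b(t, z) = (t + z)/(2 + z)
k(G) = 3*(7 + G)/(2 + G) (k(G) = 3*((7 + G)/(2 + G)) = 3*(7 + G)/(2 + G))
Z(-1*(-176)) - k(86) = -22 - 3*(7 + 86)/(2 + 86) = -22 - 3*93/88 = -22 - 1*279/88 = -22 - 279/88 = -2215/88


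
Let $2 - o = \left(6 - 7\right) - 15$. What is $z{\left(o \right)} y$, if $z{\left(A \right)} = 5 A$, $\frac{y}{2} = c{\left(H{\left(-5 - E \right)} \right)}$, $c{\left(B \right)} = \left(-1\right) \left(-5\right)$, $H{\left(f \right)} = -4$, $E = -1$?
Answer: $900$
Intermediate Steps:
$c{\left(B \right)} = 5$
$y = 10$ ($y = 2 \cdot 5 = 10$)
$o = 18$ ($o = 2 - \left(\left(6 - 7\right) - 15\right) = 2 - \left(-1 - 15\right) = 2 - -16 = 2 + 16 = 18$)
$z{\left(o \right)} y = 5 \cdot 18 \cdot 10 = 90 \cdot 10 = 900$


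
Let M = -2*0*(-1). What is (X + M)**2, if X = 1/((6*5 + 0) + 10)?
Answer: 1/1600 ≈ 0.00062500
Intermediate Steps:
X = 1/40 (X = 1/((30 + 0) + 10) = 1/(30 + 10) = 1/40 ≈ 0.025000)
M = 0 (M = 0*(-1) = 0)
(X + M)**2 = (1/40 + 0)**2 = (1/40)**2 = 1/1600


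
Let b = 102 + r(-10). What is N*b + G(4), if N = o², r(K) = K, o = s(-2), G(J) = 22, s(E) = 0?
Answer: 22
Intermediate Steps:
o = 0
b = 92 (b = 102 - 10 = 92)
N = 0 (N = 0² = 0)
N*b + G(4) = 0*92 + 22 = 0 + 22 = 22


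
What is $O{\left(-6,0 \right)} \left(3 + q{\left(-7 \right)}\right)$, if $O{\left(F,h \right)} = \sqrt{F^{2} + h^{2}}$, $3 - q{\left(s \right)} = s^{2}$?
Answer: $-258$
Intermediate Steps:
$q{\left(s \right)} = 3 - s^{2}$
$O{\left(-6,0 \right)} \left(3 + q{\left(-7 \right)}\right) = \sqrt{\left(-6\right)^{2} + 0^{2}} \left(3 + \left(3 - \left(-7\right)^{2}\right)\right) = \sqrt{36 + 0} \left(3 + \left(3 - 49\right)\right) = \sqrt{36} \left(3 + \left(3 - 49\right)\right) = 6 \left(3 - 46\right) = 6 \left(-43\right) = -258$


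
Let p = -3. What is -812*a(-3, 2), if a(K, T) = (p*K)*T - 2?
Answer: -12992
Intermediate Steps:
a(K, T) = -2 - 3*K*T (a(K, T) = (-3*K)*T - 2 = -3*K*T - 2 = -2 - 3*K*T)
-812*a(-3, 2) = -812*(-2 - 3*(-3)*2) = -812*(-2 + 18) = -812*16 = -12992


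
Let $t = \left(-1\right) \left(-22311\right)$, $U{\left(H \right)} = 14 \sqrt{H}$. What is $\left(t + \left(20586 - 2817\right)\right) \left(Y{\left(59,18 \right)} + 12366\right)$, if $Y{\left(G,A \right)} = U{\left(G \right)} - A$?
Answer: $494907840 + 561120 \sqrt{59} \approx 4.9922 \cdot 10^{8}$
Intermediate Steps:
$t = 22311$
$Y{\left(G,A \right)} = - A + 14 \sqrt{G}$ ($Y{\left(G,A \right)} = 14 \sqrt{G} - A = - A + 14 \sqrt{G}$)
$\left(t + \left(20586 - 2817\right)\right) \left(Y{\left(59,18 \right)} + 12366\right) = \left(22311 + \left(20586 - 2817\right)\right) \left(\left(\left(-1\right) 18 + 14 \sqrt{59}\right) + 12366\right) = \left(22311 + \left(20586 - 2817\right)\right) \left(\left(-18 + 14 \sqrt{59}\right) + 12366\right) = \left(22311 + 17769\right) \left(12348 + 14 \sqrt{59}\right) = 40080 \left(12348 + 14 \sqrt{59}\right) = 494907840 + 561120 \sqrt{59}$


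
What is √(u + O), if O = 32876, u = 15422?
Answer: √48298 ≈ 219.77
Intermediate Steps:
√(u + O) = √(15422 + 32876) = √48298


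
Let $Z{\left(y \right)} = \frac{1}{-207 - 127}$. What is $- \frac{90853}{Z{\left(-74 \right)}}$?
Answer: $30344902$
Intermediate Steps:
$Z{\left(y \right)} = - \frac{1}{334}$ ($Z{\left(y \right)} = \frac{1}{-334} = - \frac{1}{334}$)
$- \frac{90853}{Z{\left(-74 \right)}} = - \frac{90853}{- \frac{1}{334}} = \left(-90853\right) \left(-334\right) = 30344902$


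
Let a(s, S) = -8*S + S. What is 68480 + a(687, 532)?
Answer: 64756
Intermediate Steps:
a(s, S) = -7*S
68480 + a(687, 532) = 68480 - 7*532 = 68480 - 3724 = 64756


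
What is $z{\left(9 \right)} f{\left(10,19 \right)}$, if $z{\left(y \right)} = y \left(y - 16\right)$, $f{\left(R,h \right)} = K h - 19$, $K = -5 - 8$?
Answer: $16758$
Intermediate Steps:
$K = -13$ ($K = -5 - 8 = -13$)
$f{\left(R,h \right)} = -19 - 13 h$ ($f{\left(R,h \right)} = - 13 h - 19 = -19 - 13 h$)
$z{\left(y \right)} = y \left(-16 + y\right)$
$z{\left(9 \right)} f{\left(10,19 \right)} = 9 \left(-16 + 9\right) \left(-19 - 247\right) = 9 \left(-7\right) \left(-19 - 247\right) = \left(-63\right) \left(-266\right) = 16758$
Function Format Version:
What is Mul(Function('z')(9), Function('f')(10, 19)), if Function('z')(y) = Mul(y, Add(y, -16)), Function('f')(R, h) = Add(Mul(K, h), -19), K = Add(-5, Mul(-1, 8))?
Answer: 16758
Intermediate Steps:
K = -13 (K = Add(-5, -8) = -13)
Function('f')(R, h) = Add(-19, Mul(-13, h)) (Function('f')(R, h) = Add(Mul(-13, h), -19) = Add(-19, Mul(-13, h)))
Function('z')(y) = Mul(y, Add(-16, y))
Mul(Function('z')(9), Function('f')(10, 19)) = Mul(Mul(9, Add(-16, 9)), Add(-19, Mul(-13, 19))) = Mul(Mul(9, -7), Add(-19, -247)) = Mul(-63, -266) = 16758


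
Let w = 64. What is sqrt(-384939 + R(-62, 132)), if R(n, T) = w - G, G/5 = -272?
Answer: I*sqrt(383515) ≈ 619.29*I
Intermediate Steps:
G = -1360 (G = 5*(-272) = -1360)
R(n, T) = 1424 (R(n, T) = 64 - 1*(-1360) = 64 + 1360 = 1424)
sqrt(-384939 + R(-62, 132)) = sqrt(-384939 + 1424) = sqrt(-383515) = I*sqrt(383515)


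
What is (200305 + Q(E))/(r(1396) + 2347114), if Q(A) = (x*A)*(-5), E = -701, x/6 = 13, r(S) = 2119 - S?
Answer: 473695/2347837 ≈ 0.20176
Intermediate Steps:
x = 78 (x = 6*13 = 78)
Q(A) = -390*A (Q(A) = (78*A)*(-5) = -390*A)
(200305 + Q(E))/(r(1396) + 2347114) = (200305 - 390*(-701))/((2119 - 1*1396) + 2347114) = (200305 + 273390)/((2119 - 1396) + 2347114) = 473695/(723 + 2347114) = 473695/2347837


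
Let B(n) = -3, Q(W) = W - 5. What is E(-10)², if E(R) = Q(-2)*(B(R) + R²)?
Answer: 461041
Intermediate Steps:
Q(W) = -5 + W
E(R) = 21 - 7*R² (E(R) = (-5 - 2)*(-3 + R²) = -7*(-3 + R²) = 21 - 7*R²)
E(-10)² = (21 - 7*(-10)²)² = (21 - 7*100)² = (21 - 700)² = (-679)² = 461041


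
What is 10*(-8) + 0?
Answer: -80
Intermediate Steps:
10*(-8) + 0 = -80 + 0 = -80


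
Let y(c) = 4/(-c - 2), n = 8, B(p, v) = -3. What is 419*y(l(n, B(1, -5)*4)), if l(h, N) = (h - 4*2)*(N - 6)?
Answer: -838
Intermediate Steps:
l(h, N) = (-8 + h)*(-6 + N) (l(h, N) = (h - 8)*(-6 + N) = (-8 + h)*(-6 + N))
y(c) = 4/(-2 - c)
419*y(l(n, B(1, -5)*4)) = 419*(-4/(2 + (48 - (-24)*4 - 6*8 - 3*4*8))) = 419*(-4/(2 + (48 - 8*(-12) - 48 - 12*8))) = 419*(-4/(2 + (48 + 96 - 48 - 96))) = 419*(-4/(2 + 0)) = 419*(-4/2) = 419*(-4*1/2) = 419*(-2) = -838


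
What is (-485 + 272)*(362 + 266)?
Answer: -133764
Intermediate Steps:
(-485 + 272)*(362 + 266) = -213*628 = -133764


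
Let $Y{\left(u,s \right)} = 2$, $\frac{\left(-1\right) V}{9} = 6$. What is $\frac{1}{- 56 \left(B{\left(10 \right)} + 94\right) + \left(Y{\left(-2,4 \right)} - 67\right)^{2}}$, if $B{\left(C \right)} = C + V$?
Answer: $\frac{1}{1425} \approx 0.00070175$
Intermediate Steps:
$V = -54$ ($V = \left(-9\right) 6 = -54$)
$B{\left(C \right)} = -54 + C$ ($B{\left(C \right)} = C - 54 = -54 + C$)
$\frac{1}{- 56 \left(B{\left(10 \right)} + 94\right) + \left(Y{\left(-2,4 \right)} - 67\right)^{2}} = \frac{1}{- 56 \left(\left(-54 + 10\right) + 94\right) + \left(2 - 67\right)^{2}} = \frac{1}{- 56 \left(-44 + 94\right) + \left(-65\right)^{2}} = \frac{1}{\left(-56\right) 50 + 4225} = \frac{1}{-2800 + 4225} = \frac{1}{1425}$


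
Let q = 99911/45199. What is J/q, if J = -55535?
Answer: -358589495/14273 ≈ -25124.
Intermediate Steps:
q = 14273/6457 (q = 99911*(1/45199) = 14273/6457 ≈ 2.2105)
J/q = -55535/14273/6457 = -55535*6457/14273 = -358589495/14273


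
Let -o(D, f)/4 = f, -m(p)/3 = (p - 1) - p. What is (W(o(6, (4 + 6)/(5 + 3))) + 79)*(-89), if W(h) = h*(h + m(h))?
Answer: -7921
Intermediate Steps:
m(p) = 3 (m(p) = -3*((p - 1) - p) = -3*((-1 + p) - p) = -3*(-1) = 3)
o(D, f) = -4*f
W(h) = h*(3 + h) (W(h) = h*(h + 3) = h*(3 + h))
(W(o(6, (4 + 6)/(5 + 3))) + 79)*(-89) = ((-4*(4 + 6)/(5 + 3))*(3 - 4*(4 + 6)/(5 + 3)) + 79)*(-89) = ((-40/8)*(3 - 40/8) + 79)*(-89) = ((-4*5/4)*(3 - 4*5/4) + 79)*(-89) = (-5*(3 - 5) + 79)*(-89) = (-5*(-2) + 79)*(-89) = (10 + 79)*(-89) = 89*(-89) = -7921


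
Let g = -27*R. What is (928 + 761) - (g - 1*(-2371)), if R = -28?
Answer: -1438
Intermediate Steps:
g = 756 (g = -27*(-28) = 756)
(928 + 761) - (g - 1*(-2371)) = (928 + 761) - (756 - 1*(-2371)) = 1689 - (756 + 2371) = 1689 - 1*3127 = 1689 - 3127 = -1438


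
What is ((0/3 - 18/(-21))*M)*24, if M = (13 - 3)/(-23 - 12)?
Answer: -288/49 ≈ -5.8775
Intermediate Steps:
M = -2/7 (M = 10/(-35) = 10*(-1/35) = -2/7 ≈ -0.28571)
((0/3 - 18/(-21))*M)*24 = ((0/3 - 18/(-21))*(-2/7))*24 = ((0*(⅓) - 18*(-1/21))*(-2/7))*24 = ((0 + 6/7)*(-2/7))*24 = ((6/7)*(-2/7))*24 = -12/49*24 = -288/49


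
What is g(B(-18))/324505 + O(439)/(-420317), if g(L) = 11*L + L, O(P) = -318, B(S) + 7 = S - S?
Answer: 67885962/136394968085 ≈ 0.00049772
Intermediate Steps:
B(S) = -7 (B(S) = -7 + (S - S) = -7 + 0 = -7)
g(L) = 12*L
g(B(-18))/324505 + O(439)/(-420317) = (12*(-7))/324505 - 318/(-420317) = -84*1/324505 - 318*(-1/420317) = -84/324505 + 318/420317 = 67885962/136394968085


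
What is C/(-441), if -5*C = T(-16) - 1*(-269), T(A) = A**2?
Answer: 5/21 ≈ 0.23810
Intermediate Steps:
C = -105 (C = -((-16)**2 - 1*(-269))/5 = -(256 + 269)/5 = -1/5*525 = -105)
C/(-441) = -105/(-441) = -105*(-1/441) = 5/21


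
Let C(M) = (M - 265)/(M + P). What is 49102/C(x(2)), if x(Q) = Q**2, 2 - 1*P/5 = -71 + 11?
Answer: -15418028/261 ≈ -59073.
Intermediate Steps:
P = 310 (P = 10 - 5*(-71 + 11) = 10 - 5*(-60) = 10 + 300 = 310)
C(M) = (-265 + M)/(310 + M) (C(M) = (M - 265)/(M + 310) = (-265 + M)/(310 + M))
49102/C(x(2)) = 49102/(((-265 + 2**2)/(310 + 2**2))) = 49102/(((-265 + 4)/(310 + 4))) = 49102/((-261/314)) = 49102/(((1/314)*(-261))) = 49102/(-261/314) = 49102*(-314/261) = -15418028/261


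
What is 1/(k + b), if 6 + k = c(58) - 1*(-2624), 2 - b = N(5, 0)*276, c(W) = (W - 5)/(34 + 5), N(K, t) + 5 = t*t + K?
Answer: 39/102233 ≈ 0.00038148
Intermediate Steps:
N(K, t) = -5 + K + t² (N(K, t) = -5 + (t*t + K) = -5 + (t² + K) = -5 + (K + t²) = -5 + K + t²)
c(W) = -5/39 + W/39 (c(W) = (-5 + W)/39 = (-5 + W)*(1/39) = -5/39 + W/39)
b = 2 (b = 2 - (-5 + 5 + 0²)*276 = 2 - (-5 + 5 + 0)*276 = 2 - 0*276 = 2 - 1*0 = 2 + 0 = 2)
k = 102155/39 (k = -6 + ((-5/39 + (1/39)*58) - 1*(-2624)) = -6 + ((-5/39 + 58/39) + 2624) = -6 + (53/39 + 2624) = -6 + 102389/39 = 102155/39 ≈ 2619.4)
1/(k + b) = 1/(102155/39 + 2) = 1/(102233/39) = 39/102233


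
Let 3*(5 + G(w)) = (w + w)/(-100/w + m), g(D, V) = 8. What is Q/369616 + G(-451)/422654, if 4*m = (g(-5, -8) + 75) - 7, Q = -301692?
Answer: -414548199703321/507850655028756 ≈ -0.81628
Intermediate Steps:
m = 19 (m = ((8 + 75) - 7)/4 = (83 - 7)/4 = (1/4)*76 = 19)
G(w) = -5 + 2*w/(3*(19 - 100/w)) (G(w) = -5 + ((w + w)/(-100/w + 19))/3 = -5 + ((2*w)/(19 - 100/w))/3 = -5 + (2*w/(19 - 100/w))/3 = -5 + 2*w/(3*(19 - 100/w)))
Q/369616 + G(-451)/422654 = -301692/369616 + ((1500 - 285*(-451) + 2*(-451)**2)/(3*(-100 + 19*(-451))))/422654 = -301692*1/369616 + ((1500 + 128535 + 2*203401)/(3*(-100 - 8569)))*(1/422654) = -75423/92404 + ((1/3)*(1500 + 128535 + 406802)/(-8669))*(1/422654) = -75423/92404 + ((1/3)*(-1/8669)*536837)*(1/422654) = -75423/92404 - 536837/26007*1/422654 = -75423/92404 - 536837/10991962578 = -414548199703321/507850655028756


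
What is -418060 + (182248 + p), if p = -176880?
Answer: -412692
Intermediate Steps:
-418060 + (182248 + p) = -418060 + (182248 - 176880) = -418060 + 5368 = -412692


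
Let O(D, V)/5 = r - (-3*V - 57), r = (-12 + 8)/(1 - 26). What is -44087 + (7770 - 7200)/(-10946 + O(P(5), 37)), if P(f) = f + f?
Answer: -371257102/8421 ≈ -44087.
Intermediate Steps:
r = 4/25 (r = -4/(-25) = -4*(-1/25) = 4/25 ≈ 0.16000)
P(f) = 2*f
O(D, V) = 1429/5 + 15*V (O(D, V) = 5*(4/25 - (-3*V - 57)) = 5*(4/25 - (-57 - 3*V)) = 5*(4/25 + (57 + 3*V)) = 5*(1429/25 + 3*V) = 1429/5 + 15*V)
-44087 + (7770 - 7200)/(-10946 + O(P(5), 37)) = -44087 + (7770 - 7200)/(-10946 + (1429/5 + 15*37)) = -44087 + 570/(-10946 + (1429/5 + 555)) = -44087 + 570/(-10946 + 4204/5) = -44087 + 570/(-50526/5) = -44087 + 570*(-5/50526) = -44087 - 475/8421 = -371257102/8421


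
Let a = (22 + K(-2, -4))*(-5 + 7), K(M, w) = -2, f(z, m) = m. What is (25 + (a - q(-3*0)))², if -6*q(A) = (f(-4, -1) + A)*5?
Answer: 148225/36 ≈ 4117.4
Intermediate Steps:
a = 40 (a = (22 - 2)*(-5 + 7) = 20*2 = 40)
q(A) = ⅚ - 5*A/6 (q(A) = -(-1 + A)*5/6 = -(-5 + 5*A)/6 = ⅚ - 5*A/6)
(25 + (a - q(-3*0)))² = (25 + (40 - (⅚ - (-5)*0/2)))² = (25 + (40 - (⅚ - ⅚*0)))² = (25 + (40 - (⅚ + 0)))² = (25 + (40 - 1*⅚))² = (25 + (40 - ⅚))² = (25 + 235/6)² = (385/6)² = 148225/36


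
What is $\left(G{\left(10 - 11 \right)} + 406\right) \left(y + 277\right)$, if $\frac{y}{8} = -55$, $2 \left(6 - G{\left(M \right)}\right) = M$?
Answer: $- \frac{134475}{2} \approx -67238.0$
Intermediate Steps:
$G{\left(M \right)} = 6 - \frac{M}{2}$
$y = -440$ ($y = 8 \left(-55\right) = -440$)
$\left(G{\left(10 - 11 \right)} + 406\right) \left(y + 277\right) = \left(\left(6 - \frac{10 - 11}{2}\right) + 406\right) \left(-440 + 277\right) = \left(\left(6 - - \frac{1}{2}\right) + 406\right) \left(-163\right) = \left(\left(6 + \frac{1}{2}\right) + 406\right) \left(-163\right) = \left(\frac{13}{2} + 406\right) \left(-163\right) = \frac{825}{2} \left(-163\right) = - \frac{134475}{2}$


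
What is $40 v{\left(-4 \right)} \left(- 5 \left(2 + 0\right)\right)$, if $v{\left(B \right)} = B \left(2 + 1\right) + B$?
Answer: $6400$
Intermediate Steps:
$v{\left(B \right)} = 4 B$ ($v{\left(B \right)} = B 3 + B = 3 B + B = 4 B$)
$40 v{\left(-4 \right)} \left(- 5 \left(2 + 0\right)\right) = 40 \cdot 4 \left(-4\right) \left(- 5 \left(2 + 0\right)\right) = 40 \left(-16\right) \left(\left(-5\right) 2\right) = \left(-640\right) \left(-10\right) = 6400$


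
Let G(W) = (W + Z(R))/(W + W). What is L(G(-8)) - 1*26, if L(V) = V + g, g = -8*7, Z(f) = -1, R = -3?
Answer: -1303/16 ≈ -81.438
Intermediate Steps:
G(W) = (-1 + W)/(2*W) (G(W) = (W - 1)/(W + W) = (-1 + W)/((2*W)) = (-1 + W)*(1/(2*W)) = (-1 + W)/(2*W))
g = -56
L(V) = -56 + V (L(V) = V - 56 = -56 + V)
L(G(-8)) - 1*26 = (-56 + (½)*(-1 - 8)/(-8)) - 1*26 = (-56 + (½)*(-⅛)*(-9)) - 26 = (-56 + 9/16) - 26 = -887/16 - 26 = -1303/16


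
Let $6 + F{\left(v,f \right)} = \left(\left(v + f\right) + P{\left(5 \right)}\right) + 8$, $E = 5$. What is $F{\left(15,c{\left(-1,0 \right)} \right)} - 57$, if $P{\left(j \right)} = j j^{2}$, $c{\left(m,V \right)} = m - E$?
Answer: $79$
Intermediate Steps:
$c{\left(m,V \right)} = -5 + m$ ($c{\left(m,V \right)} = m - 5 = -5 + m$)
$P{\left(j \right)} = j^{3}$
$F{\left(v,f \right)} = 127 + f + v$ ($F{\left(v,f \right)} = -6 + \left(\left(\left(v + f\right) + 5^{3}\right) + 8\right) = -6 + \left(\left(\left(f + v\right) + 125\right) + 8\right) = -6 + \left(\left(125 + f + v\right) + 8\right) = -6 + \left(133 + f + v\right) = 127 + f + v$)
$F{\left(15,c{\left(-1,0 \right)} \right)} - 57 = \left(127 - 6 + 15\right) - 57 = 136 - 57 = 79$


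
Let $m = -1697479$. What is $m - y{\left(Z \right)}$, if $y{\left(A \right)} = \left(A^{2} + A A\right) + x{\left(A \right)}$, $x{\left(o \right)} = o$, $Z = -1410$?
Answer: $-5672269$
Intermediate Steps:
$y{\left(A \right)} = A + 2 A^{2}$ ($y{\left(A \right)} = \left(A^{2} + A A\right) + A = \left(A^{2} + A^{2}\right) + A = 2 A^{2} + A = A + 2 A^{2}$)
$m - y{\left(Z \right)} = -1697479 - - 1410 \left(1 + 2 \left(-1410\right)\right) = -1697479 - - 1410 \left(1 - 2820\right) = -1697479 - \left(-1410\right) \left(-2819\right) = -1697479 - 3974790 = -5672269$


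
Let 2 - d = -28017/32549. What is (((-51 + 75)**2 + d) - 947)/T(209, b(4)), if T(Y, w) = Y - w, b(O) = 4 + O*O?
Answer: -121036/62139 ≈ -1.9478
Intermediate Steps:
b(O) = 4 + O**2
d = 8465/2959 (d = 2 - (-28017)/32549 = 2 - 1*(-2547/2959) = 2 + 2547/2959 = 8465/2959 ≈ 2.8608)
(((-51 + 75)**2 + d) - 947)/T(209, b(4)) = (((-51 + 75)**2 + 8465/2959) - 947)/(209 - (4 + 4**2)) = ((24**2 + 8465/2959) - 947)/(209 - (4 + 16)) = ((576 + 8465/2959) - 947)/(209 - 1*20) = (1712849/2959 - 947)/(209 - 20) = -1089324/2959/189 = -1089324/2959*1/189 = -121036/62139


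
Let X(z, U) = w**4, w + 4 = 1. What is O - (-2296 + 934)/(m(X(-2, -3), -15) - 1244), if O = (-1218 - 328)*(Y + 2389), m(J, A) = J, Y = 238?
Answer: -4723342108/1163 ≈ -4.0613e+6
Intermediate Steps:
w = -3 (w = -4 + 1 = -3)
X(z, U) = 81 (X(z, U) = (-3)**4 = 81)
O = -4061342 (O = (-1218 - 328)*(238 + 2389) = -1546*2627 = -4061342)
O - (-2296 + 934)/(m(X(-2, -3), -15) - 1244) = -4061342 - (-2296 + 934)/(81 - 1244) = -4061342 - (-1362)/(-1163) = -4061342 - (-1362)*(-1)/1163 = -4061342 - 1*1362/1163 = -4061342 - 1362/1163 = -4723342108/1163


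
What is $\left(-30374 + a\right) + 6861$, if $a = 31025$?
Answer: $7512$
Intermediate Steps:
$\left(-30374 + a\right) + 6861 = \left(-30374 + 31025\right) + 6861 = 651 + 6861 = 7512$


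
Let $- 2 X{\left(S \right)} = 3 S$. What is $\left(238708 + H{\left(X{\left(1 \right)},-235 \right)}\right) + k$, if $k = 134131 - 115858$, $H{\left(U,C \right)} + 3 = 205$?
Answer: $257183$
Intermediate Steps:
$X{\left(S \right)} = - \frac{3 S}{2}$
$H{\left(U,C \right)} = 202$ ($H{\left(U,C \right)} = -3 + 205 = 202$)
$k = 18273$
$\left(238708 + H{\left(X{\left(1 \right)},-235 \right)}\right) + k = \left(238708 + 202\right) + 18273 = 238910 + 18273 = 257183$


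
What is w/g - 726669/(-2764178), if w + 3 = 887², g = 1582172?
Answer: 415559576677/546675629327 ≈ 0.76016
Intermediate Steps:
w = 786766 (w = -3 + 887² = -3 + 786769 = 786766)
w/g - 726669/(-2764178) = 786766/1582172 - 726669/(-2764178) = 786766*(1/1582172) - 726669*(-1/2764178) = 393383/791086 + 726669/2764178 = 415559576677/546675629327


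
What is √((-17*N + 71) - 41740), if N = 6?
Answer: I*√41771 ≈ 204.38*I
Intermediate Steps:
√((-17*N + 71) - 41740) = √((-17*6 + 71) - 41740) = √((-102 + 71) - 41740) = √(-31 - 41740) = √(-41771) = I*√41771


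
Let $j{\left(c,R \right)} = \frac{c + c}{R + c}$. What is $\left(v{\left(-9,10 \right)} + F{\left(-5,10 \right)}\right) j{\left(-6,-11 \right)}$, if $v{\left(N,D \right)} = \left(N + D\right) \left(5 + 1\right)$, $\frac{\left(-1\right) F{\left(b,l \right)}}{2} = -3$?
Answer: $\frac{144}{17} \approx 8.4706$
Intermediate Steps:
$j{\left(c,R \right)} = \frac{2 c}{R + c}$
$F{\left(b,l \right)} = 6$ ($F{\left(b,l \right)} = \left(-2\right) \left(-3\right) = 6$)
$v{\left(N,D \right)} = 6 D + 6 N$ ($v{\left(N,D \right)} = \left(D + N\right) 6 = 6 D + 6 N$)
$\left(v{\left(-9,10 \right)} + F{\left(-5,10 \right)}\right) j{\left(-6,-11 \right)} = \left(\left(6 \cdot 10 + 6 \left(-9\right)\right) + 6\right) 2 \left(-6\right) \frac{1}{-11 - 6} = \left(\left(60 - 54\right) + 6\right) 2 \left(-6\right) \frac{1}{-17} = \left(6 + 6\right) 2 \left(-6\right) \left(- \frac{1}{17}\right) = 12 \cdot \frac{12}{17} = \frac{144}{17}$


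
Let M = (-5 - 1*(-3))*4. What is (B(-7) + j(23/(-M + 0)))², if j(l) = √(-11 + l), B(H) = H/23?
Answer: (28 - 23*I*√130)²/8464 ≈ -8.0324 - 1.7351*I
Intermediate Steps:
M = -8 (M = (-5 + 3)*4 = -2*4 = -8)
B(H) = H/23 (B(H) = H*(1/23) = H/23)
(B(-7) + j(23/(-M + 0)))² = ((1/23)*(-7) + √(-11 + 23/(-1*(-8) + 0)))² = (-7/23 + √(-11 + 23/(8 + 0)))² = (-7/23 + √(-11 + 23/8))² = (-7/23 + √(-65/8))² = (-7/23 + I*√130/4)²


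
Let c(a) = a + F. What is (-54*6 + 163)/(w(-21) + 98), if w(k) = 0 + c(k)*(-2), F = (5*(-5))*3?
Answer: -161/290 ≈ -0.55517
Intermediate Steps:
F = -75 (F = -25*3 = -75)
c(a) = -75 + a (c(a) = a - 75 = -75 + a)
w(k) = 150 - 2*k (w(k) = 0 + (-75 + k)*(-2) = 0 + (150 - 2*k) = 150 - 2*k)
(-54*6 + 163)/(w(-21) + 98) = (-54*6 + 163)/((150 - 2*(-21)) + 98) = (-324 + 163)/((150 + 42) + 98) = -161/(192 + 98) = -161/290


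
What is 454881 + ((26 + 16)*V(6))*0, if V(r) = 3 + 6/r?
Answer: 454881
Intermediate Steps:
454881 + ((26 + 16)*V(6))*0 = 454881 + ((26 + 16)*(3 + 6/6))*0 = 454881 + (42*(3 + 6*(⅙)))*0 = 454881 + (42*(3 + 1))*0 = 454881 + (42*4)*0 = 454881 + 168*0 = 454881 + 0 = 454881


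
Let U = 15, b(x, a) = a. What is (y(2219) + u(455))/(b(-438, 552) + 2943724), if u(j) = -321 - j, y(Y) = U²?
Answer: -551/2944276 ≈ -0.00018714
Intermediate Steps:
y(Y) = 225 (y(Y) = 15² = 225)
(y(2219) + u(455))/(b(-438, 552) + 2943724) = (225 + (-321 - 1*455))/(552 + 2943724) = (225 + (-321 - 455))/2944276 = (225 - 776)*(1/2944276) = -551*1/2944276 = -551/2944276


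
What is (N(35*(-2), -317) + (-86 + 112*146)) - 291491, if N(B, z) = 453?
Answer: -274772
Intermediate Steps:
(N(35*(-2), -317) + (-86 + 112*146)) - 291491 = (453 + (-86 + 112*146)) - 291491 = (453 + (-86 + 16352)) - 291491 = (453 + 16266) - 291491 = 16719 - 291491 = -274772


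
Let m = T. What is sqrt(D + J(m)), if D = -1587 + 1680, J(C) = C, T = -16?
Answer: sqrt(77) ≈ 8.7750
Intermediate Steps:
m = -16
D = 93
sqrt(D + J(m)) = sqrt(93 - 16) = sqrt(77)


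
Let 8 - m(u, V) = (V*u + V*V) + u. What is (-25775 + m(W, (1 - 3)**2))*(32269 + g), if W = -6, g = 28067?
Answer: -1553833008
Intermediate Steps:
m(u, V) = 8 - u - V**2 - V*u (m(u, V) = 8 - ((V*u + V*V) + u) = 8 - ((V*u + V**2) + u) = 8 - ((V**2 + V*u) + u) = 8 - (u + V**2 + V*u) = 8 + (-u - V**2 - V*u) = 8 - u - V**2 - V*u)
(-25775 + m(W, (1 - 3)**2))*(32269 + g) = (-25775 + (8 - 1*(-6) - ((1 - 3)**2)**2 - 1*(1 - 3)**2*(-6)))*(32269 + 28067) = (-25775 + (8 + 6 - ((-2)**2)**2 - 1*(-2)**2*(-6)))*60336 = (-25775 + (8 + 6 - 1*4**2 - 1*4*(-6)))*60336 = (-25775 + (8 + 6 - 1*16 + 24))*60336 = (-25775 + (8 + 6 - 16 + 24))*60336 = (-25775 + 22)*60336 = -25753*60336 = -1553833008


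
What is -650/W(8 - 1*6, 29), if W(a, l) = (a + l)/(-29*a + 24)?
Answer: 22100/31 ≈ 712.90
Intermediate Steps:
W(a, l) = (a + l)/(24 - 29*a)
-650/W(8 - 1*6, 29) = -650*(-24 + 29*(8 - 1*6))/(-(8 - 1*6) - 1*29) = -650*(-24 + 29*(8 - 6))/(-(8 - 6) - 29) = -650*(-24 + 29*2)/(-1*2 - 29) = -650*(-24 + 58)/(-2 - 29) = -650/(-31/34) = -650*(-34/31) = 22100/31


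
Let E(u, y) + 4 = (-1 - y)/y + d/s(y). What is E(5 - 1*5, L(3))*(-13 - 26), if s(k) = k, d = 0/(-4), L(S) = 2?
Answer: 429/2 ≈ 214.50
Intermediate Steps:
d = 0 (d = 0*(-¼) = 0)
E(u, y) = -4 + (-1 - y)/y (E(u, y) = -4 + ((-1 - y)/y + 0/y) = -4 + ((-1 - y)/y + 0) = -4 + (-1 - y)/y)
E(5 - 1*5, L(3))*(-13 - 26) = (-5 - 1/2)*(-13 - 26) = (-5 - 1*½)*(-39) = (-5 - ½)*(-39) = -11/2*(-39) = 429/2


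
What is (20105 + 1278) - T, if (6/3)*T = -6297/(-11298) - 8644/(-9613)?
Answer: 1548185864437/72405116 ≈ 21382.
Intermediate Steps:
T = 52730991/72405116 (T = (-6297/(-11298) - 8644/(-9613))/2 = (-6297*(-1/11298) - 8644*(-1/9613))/2 = (2099/3766 + 8644/9613)/2 = (½)*(52730991/36202558) = 52730991/72405116 ≈ 0.72828)
(20105 + 1278) - T = (20105 + 1278) - 1*52730991/72405116 = 21383 - 52730991/72405116 = 1548185864437/72405116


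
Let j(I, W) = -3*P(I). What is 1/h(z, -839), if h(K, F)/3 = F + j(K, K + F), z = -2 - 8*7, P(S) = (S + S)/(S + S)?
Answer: -1/2526 ≈ -0.00039588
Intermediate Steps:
P(S) = 1 (P(S) = (2*S)/((2*S)) = (2*S)*(1/(2*S)) = 1)
z = -58 (z = -2 - 56 = -58)
j(I, W) = -3 (j(I, W) = -3*1 = -3)
h(K, F) = -9 + 3*F (h(K, F) = 3*(F - 3) = 3*(-3 + F) = -9 + 3*F)
1/h(z, -839) = 1/(-9 + 3*(-839)) = 1/(-9 - 2517) = 1/(-2526) = -1/2526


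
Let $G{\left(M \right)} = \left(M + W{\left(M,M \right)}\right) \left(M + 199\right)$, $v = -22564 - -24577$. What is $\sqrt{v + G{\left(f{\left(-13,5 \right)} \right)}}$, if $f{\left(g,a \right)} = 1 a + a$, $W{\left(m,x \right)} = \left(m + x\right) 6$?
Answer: $\sqrt{29183} \approx 170.83$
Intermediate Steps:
$W{\left(m,x \right)} = 6 m + 6 x$
$v = 2013$ ($v = -22564 + 24577 = 2013$)
$f{\left(g,a \right)} = 2 a$ ($f{\left(g,a \right)} = a + a = 2 a$)
$G{\left(M \right)} = 13 M \left(199 + M\right)$ ($G{\left(M \right)} = \left(M + \left(6 M + 6 M\right)\right) \left(M + 199\right) = \left(M + 12 M\right) \left(199 + M\right) = 13 M \left(199 + M\right)$)
$\sqrt{v + G{\left(f{\left(-13,5 \right)} \right)}} = \sqrt{2013 + 13 \cdot 2 \cdot 5 \left(199 + 2 \cdot 5\right)} = \sqrt{2013 + 13 \cdot 10 \left(199 + 10\right)} = \sqrt{2013 + 13 \cdot 10 \cdot 209} = \sqrt{2013 + 27170} = \sqrt{29183}$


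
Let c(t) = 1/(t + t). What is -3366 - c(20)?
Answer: -134641/40 ≈ -3366.0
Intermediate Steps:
c(t) = 1/(2*t)
-3366 - c(20) = -3366 - 1/(2*20) = -3366 - 1*1/40 = -3366 - 1/40 = -134641/40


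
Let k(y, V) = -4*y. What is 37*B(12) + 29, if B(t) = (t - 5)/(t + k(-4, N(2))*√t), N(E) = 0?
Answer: 6817/244 + 518*√3/183 ≈ 32.841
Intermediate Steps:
B(t) = (-5 + t)/(t + 16*√t) (B(t) = (t - 5)/(t + (-4*(-4))*√t) = (-5 + t)/(t + 16*√t))
37*B(12) + 29 = 37*((-5 + 12)/(12 + 16*√12)) + 29 = 37*(7/(12 + 16*(2*√3))) + 29 = 37*(7/(12 + 32*√3)) + 29 = 259/(12 + 32*√3) + 29 = 29 + 259/(12 + 32*√3)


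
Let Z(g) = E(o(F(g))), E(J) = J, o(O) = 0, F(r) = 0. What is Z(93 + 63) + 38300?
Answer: 38300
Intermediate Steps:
Z(g) = 0
Z(93 + 63) + 38300 = 0 + 38300 = 38300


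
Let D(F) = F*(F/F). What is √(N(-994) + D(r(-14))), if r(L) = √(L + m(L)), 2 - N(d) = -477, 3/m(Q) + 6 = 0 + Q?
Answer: √(47900 + 10*I*√1415)/10 ≈ 21.886 + 0.085936*I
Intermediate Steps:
m(Q) = 3/(-6 + Q) (m(Q) = 3/(-6 + (0 + Q)) = 3/(-6 + Q))
N(d) = 479 (N(d) = 2 - 1*(-477) = 2 + 477 = 479)
r(L) = √(L + 3/(-6 + L))
D(F) = F (D(F) = F*1 = F)
√(N(-994) + D(r(-14))) = √(479 + √((3 - 14*(-6 - 14))/(-6 - 14))) = √(479 + √((3 - 14*(-20))/(-20))) = √(479 + √(-(3 + 280)/20)) = √(479 + √(-1/20*283)) = √(479 + √(-283/20)) = √(479 + I*√1415/10)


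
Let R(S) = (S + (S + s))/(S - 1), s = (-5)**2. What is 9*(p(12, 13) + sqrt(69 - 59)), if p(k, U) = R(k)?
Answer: 441/11 + 9*sqrt(10) ≈ 68.551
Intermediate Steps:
s = 25
R(S) = (25 + 2*S)/(-1 + S) (R(S) = (S + (S + 25))/(S - 1) = (S + (25 + S))/(-1 + S) = (25 + 2*S)/(-1 + S))
p(k, U) = (25 + 2*k)/(-1 + k)
9*(p(12, 13) + sqrt(69 - 59)) = 9*((25 + 2*12)/(-1 + 12) + sqrt(69 - 59)) = 9*((25 + 24)/11 + sqrt(10)) = 9*((1/11)*49 + sqrt(10)) = 9*(49/11 + sqrt(10)) = 441/11 + 9*sqrt(10)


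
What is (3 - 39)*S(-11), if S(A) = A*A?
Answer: -4356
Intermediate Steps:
S(A) = A²
(3 - 39)*S(-11) = (3 - 39)*(-11)² = -36*121 = -4356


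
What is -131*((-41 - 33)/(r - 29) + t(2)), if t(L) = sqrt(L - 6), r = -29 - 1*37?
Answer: -9694/95 - 262*I ≈ -102.04 - 262.0*I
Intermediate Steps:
r = -66 (r = -29 - 37 = -66)
t(L) = sqrt(-6 + L)
-131*((-41 - 33)/(r - 29) + t(2)) = -131*((-41 - 33)/(-66 - 29) + sqrt(-6 + 2)) = -131*(-74/(-95) + sqrt(-4)) = -131*(-74*(-1/95) + 2*I) = -131*(74/95 + 2*I) = -9694/95 - 262*I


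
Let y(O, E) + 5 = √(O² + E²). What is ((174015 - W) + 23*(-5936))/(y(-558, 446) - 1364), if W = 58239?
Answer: 28409488/1363881 + 41504*√127570/1363881 ≈ 31.699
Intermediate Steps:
y(O, E) = -5 + √(E² + O²) (y(O, E) = -5 + √(O² + E²) = -5 + √(E² + O²))
((174015 - W) + 23*(-5936))/(y(-558, 446) - 1364) = ((174015 - 1*58239) + 23*(-5936))/((-5 + √(446² + (-558)²)) - 1364) = ((174015 - 58239) - 136528)/((-5 + √(198916 + 311364)) - 1364) = (115776 - 136528)/((-5 + √510280) - 1364) = -20752/((-5 + 2*√127570) - 1364) = -20752/(-1369 + 2*√127570)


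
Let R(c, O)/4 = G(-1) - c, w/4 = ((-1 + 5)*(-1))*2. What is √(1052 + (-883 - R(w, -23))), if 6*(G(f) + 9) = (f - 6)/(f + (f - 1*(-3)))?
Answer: 7*√15/3 ≈ 9.0370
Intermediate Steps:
G(f) = -9 + (-6 + f)/(6*(3 + 2*f)) (G(f) = -9 + ((f - 6)/(f + (f - 1*(-3))))/6 = -9 + ((-6 + f)/(f + (f + 3)))/6 = -9 + ((-6 + f)/(f + (3 + f)))/6 = -9 + ((-6 + f)/(3 + 2*f))/6 = -9 + (-6 + f)/(6*(3 + 2*f)))
w = -32 (w = 4*(((-1 + 5)*(-1))*2) = 4*((4*(-1))*2) = 4*(-4*2) = 4*(-8) = -32)
R(c, O) = -122/3 - 4*c (R(c, O) = 4*((-168 - 107*(-1))/(6*(3 + 2*(-1))) - c) = 4*((-168 + 107)/(6*(3 - 2)) - c) = 4*((⅙)*(-61)/1 - c) = 4*((⅙)*1*(-61) - c) = 4*(-61/6 - c) = -122/3 - 4*c)
√(1052 + (-883 - R(w, -23))) = √(1052 + (-883 - (-122/3 - 4*(-32)))) = √(1052 + (-883 - (-122/3 + 128))) = √(1052 + (-883 - 1*262/3)) = √(1052 + (-883 - 262/3)) = √(1052 - 2911/3) = √(245/3) = 7*√15/3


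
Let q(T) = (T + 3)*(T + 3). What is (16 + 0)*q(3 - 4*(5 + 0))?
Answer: 3136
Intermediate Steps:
q(T) = (3 + T)**2 (q(T) = (3 + T)*(3 + T) = (3 + T)**2)
(16 + 0)*q(3 - 4*(5 + 0)) = (16 + 0)*(3 + (3 - 4*(5 + 0)))**2 = 16*(3 + (3 - 4*5))**2 = 16*(3 + (3 - 20))**2 = 16*(3 - 17)**2 = 16*(-14)**2 = 16*196 = 3136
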